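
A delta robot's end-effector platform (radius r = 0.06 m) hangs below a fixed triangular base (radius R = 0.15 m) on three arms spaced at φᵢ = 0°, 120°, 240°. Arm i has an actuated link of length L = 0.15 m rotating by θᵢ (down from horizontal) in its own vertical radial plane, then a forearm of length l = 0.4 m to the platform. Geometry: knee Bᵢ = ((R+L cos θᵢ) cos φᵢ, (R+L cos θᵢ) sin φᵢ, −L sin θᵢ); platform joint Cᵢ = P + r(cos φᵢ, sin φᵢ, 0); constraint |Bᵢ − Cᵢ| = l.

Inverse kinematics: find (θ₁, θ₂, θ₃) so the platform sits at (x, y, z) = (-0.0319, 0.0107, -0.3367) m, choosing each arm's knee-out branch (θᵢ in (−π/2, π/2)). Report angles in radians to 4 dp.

arm 1 (φ=0.0°): x'=-0.0319, y'=0.0107
  A=0.1219, B=-0.3367, C=(l²−L²−A²−y'²−z²)/(2L)=0.0305
  γ=atan2(-0.3367,0.1219)=-1.2234;  ψ=arccos(0.0853)=1.4854;  θ1=γ+ψ≈0.2620
arm 2 (φ=120.0°): x'=0.0252, y'=0.0223
  A cos θ + B sin θ = C:  0.0648·cos θ + -0.3367·sin θ = 0.0648
  √(A²+B²)=0.3429;  θ2 = -1.3807+1.3807 ≈ 0.0000
φ3=240.0° → target in arm frame (0.0067, -0.0330)
  A cos θ + B sin θ = C:  0.0833·cos θ + -0.3367·sin θ = 0.0537
  √(A²+B²)=0.3469;  θ3 = -1.3282+1.4154 ≈ 0.0872

θ₁ = 0.2620, θ₂ = 0.0000, θ₃ = 0.0872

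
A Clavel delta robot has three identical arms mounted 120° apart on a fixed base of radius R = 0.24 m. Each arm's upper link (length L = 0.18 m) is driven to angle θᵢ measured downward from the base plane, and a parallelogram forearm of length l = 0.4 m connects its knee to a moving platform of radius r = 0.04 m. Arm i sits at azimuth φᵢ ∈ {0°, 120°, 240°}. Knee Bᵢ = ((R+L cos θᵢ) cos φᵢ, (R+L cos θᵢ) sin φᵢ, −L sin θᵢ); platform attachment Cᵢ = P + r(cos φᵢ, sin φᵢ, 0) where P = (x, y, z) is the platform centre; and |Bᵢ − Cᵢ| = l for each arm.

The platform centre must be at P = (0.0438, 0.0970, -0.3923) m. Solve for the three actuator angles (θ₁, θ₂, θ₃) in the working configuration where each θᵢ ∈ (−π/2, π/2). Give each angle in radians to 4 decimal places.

θ₁ = 0.7854, θ₂ = 0.6984, θ₃ = 1.3965

arm 1 (φ=0.0°): x'=0.0438, y'=0.0970
  A=0.1562, B=-0.3923, C=(l²−L²−A²−y'²−z²)/(2L)=-0.1670
  γ=atan2(-0.3923,0.1562)=-1.1919;  ψ=arccos(-0.3954)=1.9773;  θ1=γ+ψ≈0.7854
rotate P by −φ2: (0.0621, -0.0864, -0.3923)
  A cos θ + B sin θ = C:  0.1379·cos θ + -0.3923·sin θ = -0.1466
  γ=atan2(-0.3923,0.1379)=-1.2328;  ψ=arccos(-0.3526)=1.9312;  θ2=γ+ψ≈0.6984
rotate P by −φ3: (-0.1059, -0.0106, -0.3923)
  e−x'=0.3059;  (l²−L²−(e−x')²−y'²−z²)/2L = -0.3333
  θ3 = atan2(B,A) + arccos(C/0.4975) = 1.3965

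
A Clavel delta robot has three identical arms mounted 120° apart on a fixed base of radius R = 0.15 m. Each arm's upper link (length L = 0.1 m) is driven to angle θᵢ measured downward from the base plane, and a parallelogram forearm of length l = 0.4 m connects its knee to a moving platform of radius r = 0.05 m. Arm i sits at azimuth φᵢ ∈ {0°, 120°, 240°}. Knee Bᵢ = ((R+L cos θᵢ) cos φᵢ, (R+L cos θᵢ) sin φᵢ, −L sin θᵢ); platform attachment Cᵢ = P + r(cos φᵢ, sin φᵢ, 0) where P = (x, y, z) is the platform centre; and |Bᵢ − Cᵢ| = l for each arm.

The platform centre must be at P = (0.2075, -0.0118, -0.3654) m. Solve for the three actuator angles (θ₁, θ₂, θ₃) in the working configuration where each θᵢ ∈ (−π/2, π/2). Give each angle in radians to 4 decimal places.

arm 1 (φ=0.0°): x'=0.2075, y'=-0.0118
  A cos θ + B sin θ = C:  -0.1075·cos θ + -0.3654·sin θ = 0.0239
  √(A²+B²)=0.3809;  θ1 = -1.8569+1.5079 ≈ -0.3490
φ2=120.0° → target in arm frame (-0.1140, -0.1738)
  e−x'=0.2140;  (l²−L²−(e−x')²−y'²−z²)/2L = -0.2975
  θ2 = atan2(B,A) + arccos(C/0.4234) = 1.3089
arm 3 (φ=240.0°): x'=-0.0935, y'=0.1856
  e−x'=0.1935;  (l²−L²−(e−x')²−y'²−z²)/2L = -0.2771
  θ3 = atan2(B,A) + arccos(C/0.4135) = 1.2215

θ₁ = -0.3490, θ₂ = 1.3089, θ₃ = 1.2215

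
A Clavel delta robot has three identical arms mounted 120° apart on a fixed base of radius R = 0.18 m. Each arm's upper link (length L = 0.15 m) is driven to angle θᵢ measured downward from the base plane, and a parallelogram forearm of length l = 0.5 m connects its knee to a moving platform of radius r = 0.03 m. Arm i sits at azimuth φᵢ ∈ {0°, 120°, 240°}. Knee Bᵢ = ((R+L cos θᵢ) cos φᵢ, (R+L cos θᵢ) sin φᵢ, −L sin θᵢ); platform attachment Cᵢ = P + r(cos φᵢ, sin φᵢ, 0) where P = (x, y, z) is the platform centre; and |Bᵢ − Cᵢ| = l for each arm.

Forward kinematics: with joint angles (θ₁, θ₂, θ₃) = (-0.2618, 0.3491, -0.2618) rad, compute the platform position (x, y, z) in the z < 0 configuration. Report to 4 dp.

arm 1 at φ=0.0°: (R−r)+L cos θ1 = 0.2949;  centre 1 = (0.2949, 0.0000, 0.0388)
φ2=120.0°: virtual centre (-0.1455, 0.2520, -0.0513), radius l
centre 3 = (0.2949·cos240.0°, 0.2949·sin240.0°, 0.0388) = (-0.1474, -0.2554, 0.0388)
eliminate P² terms by subtracting sphere 1 from 2 and 3
plane₁₂: -0.8807x+0.5039y+-0.1803z = -0.0012
Cramer: x(z) = 0.0007-0.1028z;  y(z) = -0.0012+0.1780z
quadratic in z: (1.0423)z²+(-0.0176)z+(-0.1619)=0, √Δ=0.8218 → z ∈ {-0.3858, 0.4027}; z = -0.3858 (taking z<0)
x = 0.0403, y = -0.0699

(0.0403, -0.0699, -0.3858)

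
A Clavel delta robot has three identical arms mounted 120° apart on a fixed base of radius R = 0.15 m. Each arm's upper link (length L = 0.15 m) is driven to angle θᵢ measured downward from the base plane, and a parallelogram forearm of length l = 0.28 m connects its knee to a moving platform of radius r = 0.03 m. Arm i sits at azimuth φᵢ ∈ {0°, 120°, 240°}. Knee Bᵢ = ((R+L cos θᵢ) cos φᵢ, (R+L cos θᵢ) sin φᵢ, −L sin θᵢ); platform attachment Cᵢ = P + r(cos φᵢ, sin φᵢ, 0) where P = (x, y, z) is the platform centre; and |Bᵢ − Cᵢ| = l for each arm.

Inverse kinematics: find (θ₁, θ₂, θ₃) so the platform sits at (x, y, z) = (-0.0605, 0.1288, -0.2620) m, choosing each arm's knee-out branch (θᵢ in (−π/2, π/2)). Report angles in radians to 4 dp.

rotate P by −φ1: (-0.0605, 0.1288, -0.2620)
  A cos θ + B sin θ = C:  0.1805·cos θ + -0.2620·sin θ = -0.2064
  √(A²+B²)=0.3182;  θ1 = -0.9675+2.2766 ≈ 1.3091
φ2=120.0° → target in arm frame (0.1418, -0.0120)
  A cos θ + B sin θ = C:  -0.0218·cos θ + -0.2620·sin θ = -0.0445
  γ=atan2(-0.2620,-0.0218)=-1.6538;  ψ=arccos(-0.1694)=1.7410;  θ2=γ+ψ≈0.0873
φ3=240.0° → target in arm frame (-0.0813, -0.1168)
  e−x'=0.2013;  (l²−L²−(e−x')²−y'²−z²)/2L = -0.2230
  √(A²+B²)=0.3304;  θ3 = -0.9157+2.3117 ≈ 1.3961

θ₁ = 1.3091, θ₂ = 0.0873, θ₃ = 1.3961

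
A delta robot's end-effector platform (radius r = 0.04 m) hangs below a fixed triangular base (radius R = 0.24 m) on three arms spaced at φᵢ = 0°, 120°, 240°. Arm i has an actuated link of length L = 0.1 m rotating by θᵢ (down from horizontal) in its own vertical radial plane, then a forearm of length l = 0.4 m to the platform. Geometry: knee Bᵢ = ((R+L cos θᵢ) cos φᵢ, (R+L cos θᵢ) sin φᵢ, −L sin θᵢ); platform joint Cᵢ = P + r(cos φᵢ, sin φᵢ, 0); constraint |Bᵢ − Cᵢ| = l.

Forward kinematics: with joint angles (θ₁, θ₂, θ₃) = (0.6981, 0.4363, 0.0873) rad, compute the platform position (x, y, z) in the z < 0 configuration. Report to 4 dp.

arm 1 at φ=0.0°: e+L cos θ1 = 0.2766;  O1 = (0.2766, 0.0000, -0.0643)
arm 2 at φ=120.0°: e+L cos θ2 = 0.2906;  O2 = (-0.1453, 0.2517, -0.0423)
φ3=240.0°: virtual centre (-0.1498, -0.2595, -0.0087), radius l
|O₂|²−|O₁|² = 0.0056;  |O₃|²−|O₁|² = 0.0092
[-0.8438 0.5034 0.0440]·P = 0.0056;  [-0.8528 -0.5190 0.1111]·P = 0.0092
Cramer: x(z) = -0.0087+0.0908z;  y(z) = -0.0034+0.0648z
into |P−O₁|² = l²: 1.0125z² + 0.0763z + -0.0745 = 0;  Δ = 0.3074;  z = -0.3115 or 0.2361 → z<0 root = -0.3115
x = -0.0370, y = -0.0236

(-0.0370, -0.0236, -0.3115)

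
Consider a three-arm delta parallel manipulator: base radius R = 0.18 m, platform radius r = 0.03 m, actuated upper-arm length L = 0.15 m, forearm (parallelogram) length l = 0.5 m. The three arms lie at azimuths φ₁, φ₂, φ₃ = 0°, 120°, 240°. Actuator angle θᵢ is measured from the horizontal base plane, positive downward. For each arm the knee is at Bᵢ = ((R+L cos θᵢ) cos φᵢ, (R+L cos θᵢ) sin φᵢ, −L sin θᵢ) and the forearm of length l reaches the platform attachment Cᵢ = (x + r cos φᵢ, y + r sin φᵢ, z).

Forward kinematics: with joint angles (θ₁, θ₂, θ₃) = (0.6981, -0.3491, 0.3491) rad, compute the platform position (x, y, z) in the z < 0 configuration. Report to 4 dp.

(-0.1079, 0.0852, -0.4186)

arm 1 at φ=0.0°: (R−r)+L cos θ1 = 0.2649;  S1 = (0.2649, 0.0000, -0.0964)
φ2=120.0°: virtual centre (-0.1455, 0.2520, 0.0513), radius l
arm 3 at φ=240.0°: (R−r)+L cos θ3 = 0.2910;  S3 = (-0.1455, -0.2520, -0.0513)
|S₂|²−|S₁|² = 0.0078;  |S₃|²−|S₁|² = 0.0078
linear system: -0.8208x+0.5039y = 0.0078−0.2954z; -0.8208x+-0.5039y = 0.0078−0.0902z
det = 0.8272;  x = -0.0095+0.2349z,  y = 0.0000+-0.2036z
into |P−S₁|² = l²: 1.0967z² + 0.0639z + -0.1654 = 0;  Δ = 0.7296;  z = -0.4186 or 0.3603 → z<0 root = -0.4186
x = -0.1079, y = 0.0852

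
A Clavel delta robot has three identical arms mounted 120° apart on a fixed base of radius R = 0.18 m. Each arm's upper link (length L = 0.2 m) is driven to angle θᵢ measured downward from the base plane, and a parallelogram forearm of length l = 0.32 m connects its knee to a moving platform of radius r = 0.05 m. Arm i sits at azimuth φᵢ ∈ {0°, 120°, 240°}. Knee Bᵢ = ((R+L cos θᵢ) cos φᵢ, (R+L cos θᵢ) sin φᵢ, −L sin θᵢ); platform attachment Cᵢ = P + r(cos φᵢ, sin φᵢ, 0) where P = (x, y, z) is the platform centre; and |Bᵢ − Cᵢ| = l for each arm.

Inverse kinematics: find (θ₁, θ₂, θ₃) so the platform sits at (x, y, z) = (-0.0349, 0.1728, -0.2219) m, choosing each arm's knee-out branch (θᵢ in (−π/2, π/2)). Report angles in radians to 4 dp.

rotate P by −φ1: (-0.0349, 0.1728, -0.2219)
  e−x'=0.1649;  (l²−L²−(e−x')²−y'²−z²)/2L = -0.1097
  √(A²+B²)=0.2765;  θ1 = -0.9317+1.9789 ≈ 1.0472
arm 2 (φ=120.0°): x'=0.1671, y'=-0.0562
  e−x'=-0.0371;  (l²−L²−(e−x')²−y'²−z²)/2L = 0.0216
  √(A²+B²)=0.2250;  θ2 = -1.7365+1.4748 ≈ -0.2617
φ3=240.0° → target in arm frame (-0.1322, -0.1166)
  A cos θ + B sin θ = C:  0.2622·cos θ + -0.2219·sin θ = -0.1730
  γ=atan2(-0.2219,0.2622)=-0.7023;  ψ=arccos(-0.5036)=2.0985;  θ3=γ+ψ≈1.3962

θ₁ = 1.0472, θ₂ = -0.2617, θ₃ = 1.3962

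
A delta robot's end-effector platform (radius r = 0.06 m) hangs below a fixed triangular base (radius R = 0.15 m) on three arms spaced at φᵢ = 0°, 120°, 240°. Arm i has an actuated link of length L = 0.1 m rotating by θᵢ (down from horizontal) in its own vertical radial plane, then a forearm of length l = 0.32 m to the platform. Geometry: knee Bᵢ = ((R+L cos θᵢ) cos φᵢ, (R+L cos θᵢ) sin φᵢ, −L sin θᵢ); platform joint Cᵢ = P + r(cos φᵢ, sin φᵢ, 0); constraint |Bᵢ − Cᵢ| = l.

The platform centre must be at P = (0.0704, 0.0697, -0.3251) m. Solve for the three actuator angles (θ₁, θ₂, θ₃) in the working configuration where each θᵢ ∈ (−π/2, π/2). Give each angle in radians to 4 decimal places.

θ₁ = 0.3487, θ₂ = 0.6109, θ₃ = 1.2217

φ1=0.0° → target in arm frame (0.0704, 0.0697)
  e−x'=0.0196;  (l²−L²−(e−x')²−y'²−z²)/2L = -0.0927
  √(A²+B²)=0.3257;  θ1 = -1.5106+1.8593 ≈ 0.3487
rotate P by −φ2: (0.0252, -0.0958, -0.3251)
  A cos θ + B sin θ = C:  0.0648·cos θ + -0.3251·sin θ = -0.1334
  √(A²+B²)=0.3315;  θ2 = -1.3739+1.9849 ≈ 0.6109
rotate P by −φ3: (-0.0956, 0.0261, -0.3251)
  A=0.1856, B=-0.3251, C=(l²−L²−A²−y'²−z²)/(2L)=-0.2420
  √(A²+B²)=0.3743;  θ3 = -1.0521+2.2739 ≈ 1.2217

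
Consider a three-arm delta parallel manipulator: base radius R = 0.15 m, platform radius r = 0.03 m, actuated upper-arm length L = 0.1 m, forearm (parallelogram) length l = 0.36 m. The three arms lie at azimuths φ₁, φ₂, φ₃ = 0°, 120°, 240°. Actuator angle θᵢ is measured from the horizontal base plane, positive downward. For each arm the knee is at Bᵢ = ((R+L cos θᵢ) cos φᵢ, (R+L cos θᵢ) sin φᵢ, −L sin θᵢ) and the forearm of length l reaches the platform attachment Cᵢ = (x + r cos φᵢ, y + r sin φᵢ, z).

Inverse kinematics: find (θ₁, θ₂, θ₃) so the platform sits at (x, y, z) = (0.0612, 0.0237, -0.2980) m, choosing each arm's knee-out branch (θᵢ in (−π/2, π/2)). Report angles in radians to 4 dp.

θ₁ = -0.2617, θ₂ = 0.2623, θ₃ = 0.5239

rotate P by −φ1: (0.0612, 0.0237, -0.2980)
  A cos θ + B sin θ = C:  0.0588·cos θ + -0.2980·sin θ = 0.1339
  √(A²+B²)=0.3037;  θ1 = -1.3760+1.1143 ≈ -0.2617
rotate P by −φ2: (-0.0101, -0.0649, -0.2980)
  A cos θ + B sin θ = C:  0.1301·cos θ + -0.2980·sin θ = 0.0484
  √(A²+B²)=0.3252;  θ2 = -1.1592+1.4215 ≈ 0.2623
φ3=240.0° → target in arm frame (-0.0511, 0.0412)
  A cos θ + B sin θ = C:  0.1711·cos θ + -0.2980·sin θ = -0.0009
  θ3 = atan2(B,A) + arccos(C/0.3436) = 0.5239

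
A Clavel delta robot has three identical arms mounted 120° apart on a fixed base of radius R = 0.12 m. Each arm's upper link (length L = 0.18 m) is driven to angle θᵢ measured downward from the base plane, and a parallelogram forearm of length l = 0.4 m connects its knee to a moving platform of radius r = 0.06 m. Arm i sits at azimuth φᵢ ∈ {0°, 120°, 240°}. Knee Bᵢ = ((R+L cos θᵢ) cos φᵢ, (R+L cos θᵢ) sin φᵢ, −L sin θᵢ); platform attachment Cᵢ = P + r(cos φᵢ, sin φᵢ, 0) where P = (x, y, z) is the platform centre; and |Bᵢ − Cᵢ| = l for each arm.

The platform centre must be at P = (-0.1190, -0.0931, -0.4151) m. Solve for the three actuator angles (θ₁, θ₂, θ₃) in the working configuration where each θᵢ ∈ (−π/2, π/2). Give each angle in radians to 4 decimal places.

θ₁ = 0.9597, θ₂ = 0.6981, θ₃ = 0.1743

rotate P by −φ1: (-0.1190, -0.0931, -0.4151)
  e−x'=0.1790;  (l²−L²−(e−x')²−y'²−z²)/2L = -0.2373
  θ1 = atan2(B,A) + arccos(C/0.4520) = 0.9597
φ2=120.0° → target in arm frame (-0.0211, 0.1496)
  A cos θ + B sin θ = C:  0.0811·cos θ + -0.4151·sin θ = -0.2046
  γ=atan2(-0.4151,0.0811)=-1.3778;  ψ=arccos(-0.4838)=2.0758;  θ2=γ+ψ≈0.6981
rotate P by −φ3: (0.1401, -0.0565, -0.4151)
  A cos θ + B sin θ = C:  -0.0801·cos θ + -0.4151·sin θ = -0.1509
  γ=atan2(-0.4151,-0.0801)=-1.7615;  ψ=arccos(-0.3569)=1.9358;  θ3=γ+ψ≈0.1743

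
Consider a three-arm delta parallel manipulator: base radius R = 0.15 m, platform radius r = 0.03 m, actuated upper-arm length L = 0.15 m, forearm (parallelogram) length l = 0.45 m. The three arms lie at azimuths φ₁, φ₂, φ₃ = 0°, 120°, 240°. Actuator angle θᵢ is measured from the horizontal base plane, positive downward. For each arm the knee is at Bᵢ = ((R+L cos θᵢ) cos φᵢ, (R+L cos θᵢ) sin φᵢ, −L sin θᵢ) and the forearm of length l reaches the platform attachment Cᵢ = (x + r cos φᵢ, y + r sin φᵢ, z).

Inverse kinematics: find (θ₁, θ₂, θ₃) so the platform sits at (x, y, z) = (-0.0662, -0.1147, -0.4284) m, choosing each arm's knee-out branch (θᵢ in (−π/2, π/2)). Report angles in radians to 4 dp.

θ₁ = 0.7852, θ₂ = 0.7853, θ₃ = -0.0004

arm 1 (φ=0.0°): x'=-0.0662, y'=-0.1147
  e−x'=0.1862;  (l²−L²−(e−x')²−y'²−z²)/2L = -0.1712
  γ=atan2(-0.4284,0.1862)=-1.1608;  ψ=arccos(-0.3665)=1.9460;  θ1=γ+ψ≈0.7852
arm 2 (φ=120.0°): x'=-0.0662, y'=0.1147
  A cos θ + B sin θ = C:  0.1862·cos θ + -0.4284·sin θ = -0.1712
  √(A²+B²)=0.4671;  θ2 = -1.1607+1.9460 ≈ 0.7853
arm 3 (φ=240.0°): x'=0.1324, y'=0.0000
  A cos θ + B sin θ = C:  -0.0124·cos θ + -0.4284·sin θ = -0.0123
  θ3 = atan2(B,A) + arccos(C/0.4286) = -0.0004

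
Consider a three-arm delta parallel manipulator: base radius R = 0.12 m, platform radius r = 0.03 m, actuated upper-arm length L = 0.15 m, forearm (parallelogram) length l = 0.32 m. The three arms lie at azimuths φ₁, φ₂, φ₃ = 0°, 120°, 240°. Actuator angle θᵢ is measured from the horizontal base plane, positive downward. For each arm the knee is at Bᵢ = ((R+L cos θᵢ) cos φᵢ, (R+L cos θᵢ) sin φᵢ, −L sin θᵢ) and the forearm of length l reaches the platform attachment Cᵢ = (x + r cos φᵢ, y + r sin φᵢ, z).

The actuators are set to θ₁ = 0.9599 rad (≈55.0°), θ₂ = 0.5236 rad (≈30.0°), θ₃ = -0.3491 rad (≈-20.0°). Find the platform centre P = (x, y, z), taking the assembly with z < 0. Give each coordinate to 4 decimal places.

S1 = (0.1760·cos0.0°, 0.1760·sin0.0°, -0.1229) = (0.1760, 0.0000, -0.1229)
φ2=120.0°: virtual centre (-0.1100, 0.1904, -0.0750), radius l
S3 = (0.2310·cos240.0°, 0.2310·sin240.0°, 0.0513) = (-0.1155, -0.2000, 0.0513)
eliminate P² terms by subtracting sphere 1 from 2 and 3
[-0.5720 0.3809 0.0957]·P = 0.0079;  [-0.5830 -0.4000 0.3484]·P = 0.0099
det = 0.4509;  x = -0.0154+0.3792z,  y = -0.0023+0.3181z
sphere 1 gives Az²+Bz+C=0 with A=1.2450, B=0.0991, C=-0.0507;  B²−4AC=0.2621;  roots -0.2454, 0.1658;  negative root z = -0.2454
x = -0.1084, y = -0.0804

(-0.1084, -0.0804, -0.2454)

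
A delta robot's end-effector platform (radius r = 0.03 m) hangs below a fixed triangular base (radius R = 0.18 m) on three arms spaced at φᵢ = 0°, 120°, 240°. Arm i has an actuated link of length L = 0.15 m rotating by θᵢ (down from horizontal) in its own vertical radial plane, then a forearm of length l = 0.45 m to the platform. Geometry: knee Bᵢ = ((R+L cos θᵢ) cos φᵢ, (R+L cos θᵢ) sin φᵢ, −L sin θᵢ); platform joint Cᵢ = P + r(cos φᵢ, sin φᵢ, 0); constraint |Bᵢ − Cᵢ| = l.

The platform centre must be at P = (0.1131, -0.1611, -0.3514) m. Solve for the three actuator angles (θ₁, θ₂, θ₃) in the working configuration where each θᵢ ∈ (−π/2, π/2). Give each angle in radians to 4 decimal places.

arm 1 (φ=0.0°): x'=0.1131, y'=-0.1611
  A cos θ + B sin θ = C:  0.0369·cos θ + -0.3514·sin θ = 0.0973
  √(A²+B²)=0.3533;  θ1 = -1.4662+1.2917 ≈ -0.1745
rotate P by −φ2: (-0.1961, -0.0174, -0.3514)
  A=0.3461, B=-0.3514, C=(l²−L²−A²−y'²−z²)/(2L)=-0.2118
  θ2 = atan2(B,A) + arccos(C/0.4932) = 1.2217
rotate P by −φ3: (0.0830, 0.1785, -0.3514)
  e−x'=0.0670;  (l²−L²−(e−x')²−y'²−z²)/2L = 0.0672
  √(A²+B²)=0.3577;  θ3 = -1.3823+1.3818 ≈ -0.0005

θ₁ = -0.1745, θ₂ = 1.2217, θ₃ = -0.0005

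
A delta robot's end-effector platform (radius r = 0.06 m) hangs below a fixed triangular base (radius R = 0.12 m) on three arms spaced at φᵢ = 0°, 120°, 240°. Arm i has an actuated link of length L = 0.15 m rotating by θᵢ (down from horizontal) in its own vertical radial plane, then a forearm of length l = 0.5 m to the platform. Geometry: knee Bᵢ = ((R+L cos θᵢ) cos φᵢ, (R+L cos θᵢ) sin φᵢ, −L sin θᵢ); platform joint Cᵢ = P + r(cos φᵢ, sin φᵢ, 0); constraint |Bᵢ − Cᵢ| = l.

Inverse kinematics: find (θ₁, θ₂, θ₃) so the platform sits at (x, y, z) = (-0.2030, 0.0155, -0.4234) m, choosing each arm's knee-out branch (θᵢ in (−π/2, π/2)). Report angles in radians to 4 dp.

θ₁ = 0.6979, θ₂ = -0.2619, θ₃ = -0.1745

φ1=0.0° → target in arm frame (-0.2030, 0.0155)
  e−x'=0.2630;  (l²−L²−(e−x')²−y'²−z²)/2L = -0.0706
  γ=atan2(-0.4234,0.2630)=-1.0150;  ψ=arccos(-0.1416)=1.7129;  θ1=γ+ψ≈0.6979
arm 2 (φ=120.0°): x'=0.1149, y'=0.1681
  e−x'=-0.0549;  (l²−L²−(e−x')²−y'²−z²)/2L = 0.0566
  √(A²+B²)=0.4269;  θ2 = -1.6998+1.4379 ≈ -0.2619
rotate P by −φ3: (0.0881, -0.1836, -0.4234)
  A=-0.0281, B=-0.4234, C=(l²−L²−A²−y'²−z²)/(2L)=0.0458
  θ3 = atan2(B,A) + arccos(C/0.4243) = -0.1745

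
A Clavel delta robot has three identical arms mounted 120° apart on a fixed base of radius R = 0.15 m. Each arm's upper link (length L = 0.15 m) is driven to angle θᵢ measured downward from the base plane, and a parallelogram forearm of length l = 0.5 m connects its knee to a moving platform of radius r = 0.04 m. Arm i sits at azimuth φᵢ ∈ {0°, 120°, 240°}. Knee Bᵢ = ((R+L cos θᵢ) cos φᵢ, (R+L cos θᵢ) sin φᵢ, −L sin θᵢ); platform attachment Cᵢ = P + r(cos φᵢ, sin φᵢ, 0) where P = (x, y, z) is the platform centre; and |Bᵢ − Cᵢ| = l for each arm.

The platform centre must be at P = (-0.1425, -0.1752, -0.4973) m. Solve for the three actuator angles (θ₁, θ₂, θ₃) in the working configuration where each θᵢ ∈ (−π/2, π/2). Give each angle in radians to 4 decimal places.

φ1=0.0° → target in arm frame (-0.1425, -0.1752)
  A cos θ + B sin θ = C:  0.2525·cos θ + -0.4973·sin θ = -0.3809
  γ=atan2(-0.4973,0.2525)=-1.1010;  ψ=arccos(-0.6829)=2.3225;  θ1=γ+ψ≈1.2215
rotate P by −φ2: (-0.0805, 0.2110, -0.4973)
  A cos θ + B sin θ = C:  0.1905·cos θ + -0.4973·sin θ = -0.3354
  γ=atan2(-0.4973,0.1905)=-1.2050;  ψ=arccos(-0.6298)=2.2521;  θ2=γ+ψ≈1.0471
φ3=240.0° → target in arm frame (0.2230, -0.0358)
  A=-0.1130, B=-0.4973, C=(l²−L²−A²−y'²−z²)/(2L)=-0.1128
  θ3 = atan2(B,A) + arccos(C/0.5100) = -0.0003

θ₁ = 1.2215, θ₂ = 1.0471, θ₃ = -0.0003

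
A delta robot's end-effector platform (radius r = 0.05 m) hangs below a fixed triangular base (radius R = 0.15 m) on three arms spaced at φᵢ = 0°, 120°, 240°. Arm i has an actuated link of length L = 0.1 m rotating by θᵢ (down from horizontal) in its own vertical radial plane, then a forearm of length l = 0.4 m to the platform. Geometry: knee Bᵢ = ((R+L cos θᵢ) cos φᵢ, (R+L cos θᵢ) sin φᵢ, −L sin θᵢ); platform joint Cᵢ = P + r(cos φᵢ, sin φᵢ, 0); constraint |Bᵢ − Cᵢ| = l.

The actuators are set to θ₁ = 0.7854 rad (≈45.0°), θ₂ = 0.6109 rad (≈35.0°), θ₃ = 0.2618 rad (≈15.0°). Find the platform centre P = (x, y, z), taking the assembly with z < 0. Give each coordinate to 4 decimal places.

(-0.0500, -0.0419, -0.4017)

φ1=0.0°: virtual centre (0.1707, 0.0000, -0.0707), radius l
O2 = (0.1819·cos120.0°, 0.1819·sin120.0°, -0.0574) = (-0.0910, 0.1575, -0.0574)
O3 = (0.1966·cos240.0°, 0.1966·sin240.0°, -0.0259) = (-0.0983, -0.1703, -0.0259)
subtract pairs → two planes through P
[-0.5233 0.3151 0.0267]·P = 0.0022;  [-0.5380 -0.3405 0.0897]·P = 0.0052
det = 0.3477;  x = -0.0069+0.1074z,  y = -0.0043+0.0936z
sphere 1 gives Az²+Bz+C=0 with A=1.0203, B=0.1025, C=-0.1234;  B²−4AC=0.5143;  roots -0.4017, 0.3012;  negative root z = -0.4017
x = -0.0500, y = -0.0419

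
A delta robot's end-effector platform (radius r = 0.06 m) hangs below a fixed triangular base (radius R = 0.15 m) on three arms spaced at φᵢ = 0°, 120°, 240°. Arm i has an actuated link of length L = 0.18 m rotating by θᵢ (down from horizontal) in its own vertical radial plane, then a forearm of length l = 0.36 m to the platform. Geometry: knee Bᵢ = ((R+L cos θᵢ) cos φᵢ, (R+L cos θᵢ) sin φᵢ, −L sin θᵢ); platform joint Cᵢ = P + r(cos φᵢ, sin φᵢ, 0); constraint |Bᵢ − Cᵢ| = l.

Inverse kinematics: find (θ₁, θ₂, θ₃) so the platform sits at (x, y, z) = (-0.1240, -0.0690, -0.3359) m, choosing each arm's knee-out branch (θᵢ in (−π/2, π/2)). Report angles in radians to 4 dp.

θ₁ = 1.0471, θ₂ = 0.6107, θ₃ = 0.0875

rotate P by −φ1: (-0.1240, -0.0690, -0.3359)
  A cos θ + B sin θ = C:  0.2140·cos θ + -0.3359·sin θ = -0.1838
  θ1 = atan2(B,A) + arccos(C/0.3983) = 1.0471
arm 2 (φ=120.0°): x'=0.0022, y'=0.1419
  A=0.0878, B=-0.3359, C=(l²−L²−A²−y'²−z²)/(2L)=-0.1207
  γ=atan2(-0.3359,0.0878)=-1.3153;  ψ=arccos(-0.3477)=1.9260;  θ2=γ+ψ≈0.6107
φ3=240.0° → target in arm frame (0.1218, -0.0729)
  A=-0.0318, B=-0.3359, C=(l²−L²−A²−y'²−z²)/(2L)=-0.0610
  θ3 = atan2(B,A) + arccos(C/0.3374) = 0.0875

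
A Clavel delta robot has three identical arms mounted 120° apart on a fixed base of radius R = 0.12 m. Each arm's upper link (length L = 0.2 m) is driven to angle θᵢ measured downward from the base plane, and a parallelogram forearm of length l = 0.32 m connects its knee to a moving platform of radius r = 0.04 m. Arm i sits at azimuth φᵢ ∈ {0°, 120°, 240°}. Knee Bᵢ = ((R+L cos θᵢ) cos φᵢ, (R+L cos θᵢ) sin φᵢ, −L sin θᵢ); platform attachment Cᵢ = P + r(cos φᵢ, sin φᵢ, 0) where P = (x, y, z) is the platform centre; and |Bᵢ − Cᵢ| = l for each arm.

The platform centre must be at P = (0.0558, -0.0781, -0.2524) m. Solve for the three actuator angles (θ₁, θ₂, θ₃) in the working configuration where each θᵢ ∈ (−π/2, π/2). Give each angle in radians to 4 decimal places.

φ1=0.0° → target in arm frame (0.0558, -0.0781)
  A cos θ + B sin θ = C:  0.0242·cos θ + -0.2524·sin θ = -0.0200
  θ1 = atan2(B,A) + arccos(C/0.2536) = 0.1745
arm 2 (φ=120.0°): x'=-0.0955, y'=-0.0093
  e−x'=0.1755;  (l²−L²−(e−x')²−y'²−z²)/2L = -0.0805
  θ2 = atan2(B,A) + arccos(C/0.3074) = 0.8726
arm 3 (φ=240.0°): x'=0.0397, y'=0.0874
  A=0.0403, B=-0.2524, C=(l²−L²−A²−y'²−z²)/(2L)=-0.0264
  θ3 = atan2(B,A) + arccos(C/0.2556) = 0.2617

θ₁ = 0.1745, θ₂ = 0.8726, θ₃ = 0.2617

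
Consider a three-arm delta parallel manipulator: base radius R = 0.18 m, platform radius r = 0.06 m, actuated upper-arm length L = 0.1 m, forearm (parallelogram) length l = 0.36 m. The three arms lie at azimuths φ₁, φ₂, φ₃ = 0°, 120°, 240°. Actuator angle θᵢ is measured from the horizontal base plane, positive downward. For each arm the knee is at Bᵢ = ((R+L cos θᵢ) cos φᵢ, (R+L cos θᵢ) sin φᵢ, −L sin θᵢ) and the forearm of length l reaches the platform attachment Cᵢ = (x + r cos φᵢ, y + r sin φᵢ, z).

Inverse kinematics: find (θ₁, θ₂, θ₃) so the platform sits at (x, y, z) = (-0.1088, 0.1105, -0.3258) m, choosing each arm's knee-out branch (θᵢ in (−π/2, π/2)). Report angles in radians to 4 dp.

θ₁ = 1.3091, θ₂ = -0.2615, θ₃ = 0.9604

arm 1 (φ=0.0°): x'=-0.1088, y'=0.1105
  A cos θ + B sin θ = C:  0.2288·cos θ + -0.3258·sin θ = -0.2555
  √(A²+B²)=0.3981;  θ1 = -0.9585+2.2677 ≈ 1.3091
arm 2 (φ=120.0°): x'=0.1501, y'=0.0390
  A cos θ + B sin θ = C:  -0.0301·cos θ + -0.3258·sin θ = 0.0551
  θ2 = atan2(B,A) + arccos(C/0.3272) = -0.2615
arm 3 (φ=240.0°): x'=-0.0413, y'=-0.1495
  A cos θ + B sin θ = C:  0.1613·cos θ + -0.3258·sin θ = -0.1745
  √(A²+B²)=0.3635;  θ3 = -1.1111+2.0715 ≈ 0.9604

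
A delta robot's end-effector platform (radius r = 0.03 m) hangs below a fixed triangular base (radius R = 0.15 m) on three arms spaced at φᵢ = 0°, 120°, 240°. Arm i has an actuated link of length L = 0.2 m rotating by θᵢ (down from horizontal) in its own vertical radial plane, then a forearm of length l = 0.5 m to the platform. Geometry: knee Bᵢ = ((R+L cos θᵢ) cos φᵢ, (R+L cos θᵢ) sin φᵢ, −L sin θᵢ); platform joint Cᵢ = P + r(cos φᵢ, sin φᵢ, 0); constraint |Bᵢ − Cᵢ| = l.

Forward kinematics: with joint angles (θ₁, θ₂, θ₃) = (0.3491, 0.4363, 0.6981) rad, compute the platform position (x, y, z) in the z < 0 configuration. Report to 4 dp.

(0.0485, 0.0517, -0.4927)

arm 1 at φ=0.0°: ρ1 = 0.3079;  S1 = (0.3079, 0.0000, -0.0684)
arm 2 at φ=120.0°: ρ2 = 0.3013;  S2 = (-0.1506, 0.2609, -0.0845)
S3 = (0.2732·cos240.0°, 0.2732·sin240.0°, -0.1286) = (-0.1366, -0.2366, -0.1286)
|S₂|²−|S₁|² = -0.0016;  |S₃|²−|S₁|² = -0.0083
linear system: -0.9171x+0.5218y = -0.0016−-0.0322z; -0.8891x+-0.4732y = -0.0083−-0.1203z
det = 0.8979;  x = 0.0057+-0.0869z,  y = 0.0069+-0.0910z
into |P−S₁|² = l²: 1.0158z² + 0.1881z + -0.1539 = 0;  Δ = 0.6608;  z = -0.4927 or 0.3075 → z<0 root = -0.4927
x = 0.0485, y = 0.0517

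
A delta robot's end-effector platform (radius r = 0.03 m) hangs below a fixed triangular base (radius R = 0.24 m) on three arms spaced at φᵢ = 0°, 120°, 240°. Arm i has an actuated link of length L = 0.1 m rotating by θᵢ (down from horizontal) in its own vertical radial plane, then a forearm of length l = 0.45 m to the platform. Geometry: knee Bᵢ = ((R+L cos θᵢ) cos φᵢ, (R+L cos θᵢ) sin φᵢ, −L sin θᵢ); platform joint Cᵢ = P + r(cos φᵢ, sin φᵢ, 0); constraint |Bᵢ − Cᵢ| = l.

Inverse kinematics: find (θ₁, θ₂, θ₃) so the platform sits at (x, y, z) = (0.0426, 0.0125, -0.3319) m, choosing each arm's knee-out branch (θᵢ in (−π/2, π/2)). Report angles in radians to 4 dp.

arm 1 (φ=0.0°): x'=0.0426, y'=0.0125
  A=0.1674, B=-0.3319, C=(l²−L²−A²−y'²−z²)/(2L)=0.2708
  √(A²+B²)=0.3717;  θ1 = -1.1037+0.7546 ≈ -0.3490
arm 2 (φ=120.0°): x'=-0.0105, y'=-0.0431
  A=0.2205, B=-0.3319, C=(l²−L²−A²−y'²−z²)/(2L)=0.1594
  √(A²+B²)=0.3985;  θ2 = -0.9844+1.1593 ≈ 0.1749
rotate P by −φ3: (-0.0321, 0.0306, -0.3319)
  A=0.2421, B=-0.3319, C=(l²−L²−A²−y'²−z²)/(2L)=0.1139
  √(A²+B²)=0.4108;  θ3 = -0.9405+1.2899 ≈ 0.3494

θ₁ = -0.3490, θ₂ = 0.1749, θ₃ = 0.3494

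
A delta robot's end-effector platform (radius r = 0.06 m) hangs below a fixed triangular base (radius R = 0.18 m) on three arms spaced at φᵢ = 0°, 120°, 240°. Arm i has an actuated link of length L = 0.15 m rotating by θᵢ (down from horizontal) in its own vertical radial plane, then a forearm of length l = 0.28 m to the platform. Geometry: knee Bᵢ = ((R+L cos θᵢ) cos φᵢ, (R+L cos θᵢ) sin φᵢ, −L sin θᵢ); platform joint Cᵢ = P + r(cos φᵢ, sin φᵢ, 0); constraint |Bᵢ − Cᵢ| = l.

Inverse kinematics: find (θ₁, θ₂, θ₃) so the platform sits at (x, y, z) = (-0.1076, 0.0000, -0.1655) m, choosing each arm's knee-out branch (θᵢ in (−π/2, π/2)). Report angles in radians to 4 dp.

θ₁ = 1.2216, θ₂ = 0.0875, θ₃ = 0.0875

arm 1 (φ=0.0°): x'=-0.1076, y'=0.0000
  A cos θ + B sin θ = C:  0.2276·cos θ + -0.1655·sin θ = -0.0776
  γ=atan2(-0.1655,0.2276)=-0.6287;  ψ=arccos(-0.2759)=1.8503;  θ1=γ+ψ≈1.2216
rotate P by −φ2: (0.0538, 0.0932, -0.1655)
  A=0.0662, B=-0.1655, C=(l²−L²−A²−y'²−z²)/(2L)=0.0515
  √(A²+B²)=0.1782;  θ2 = -1.1903+1.2778 ≈ 0.0875
arm 3 (φ=240.0°): x'=0.0538, y'=-0.0932
  A=0.0662, B=-0.1655, C=(l²−L²−A²−y'²−z²)/(2L)=0.0515
  θ3 = atan2(B,A) + arccos(C/0.1782) = 0.0875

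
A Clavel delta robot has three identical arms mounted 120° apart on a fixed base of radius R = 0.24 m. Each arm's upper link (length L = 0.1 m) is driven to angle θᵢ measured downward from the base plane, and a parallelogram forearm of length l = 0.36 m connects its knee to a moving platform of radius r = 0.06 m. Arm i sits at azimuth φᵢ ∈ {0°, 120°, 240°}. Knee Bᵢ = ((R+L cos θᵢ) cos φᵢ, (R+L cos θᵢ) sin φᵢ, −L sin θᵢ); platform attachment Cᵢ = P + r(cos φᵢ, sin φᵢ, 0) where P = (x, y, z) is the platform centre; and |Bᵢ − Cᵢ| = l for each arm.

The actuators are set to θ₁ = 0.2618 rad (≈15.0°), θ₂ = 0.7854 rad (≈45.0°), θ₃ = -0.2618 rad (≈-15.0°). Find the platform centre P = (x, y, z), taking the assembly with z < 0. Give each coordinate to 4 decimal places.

centre 1 = (0.2766·cos0.0°, 0.2766·sin0.0°, -0.0259) = (0.2766, 0.0000, -0.0259)
centre 2 = (0.2507·cos120.0°, 0.2507·sin120.0°, -0.0707) = (-0.1254, 0.2171, -0.0707)
φ3=240.0°: virtual centre (-0.1383, -0.2395, 0.0259), radius l
|centre ₂|²−|centre ₁|² = -0.0093;  |centre ₃|²−|centre ₁|² = 0.0000
[-0.8039 0.4342 -0.0897]·P = -0.0093;  [-0.8298 -0.4791 0.1035]·P = 0.0000
det = 0.7454;  x = 0.0060+0.0027z,  y = -0.0104+0.2114z
quadratic in z: (1.0447)z²+(0.0459)z+(-0.0556)=0, √Δ=0.4842 → z ∈ {-0.2537, 0.2098}; z = -0.2537 (taking z<0)
x = 0.0053, y = -0.0640

(0.0053, -0.0640, -0.2537)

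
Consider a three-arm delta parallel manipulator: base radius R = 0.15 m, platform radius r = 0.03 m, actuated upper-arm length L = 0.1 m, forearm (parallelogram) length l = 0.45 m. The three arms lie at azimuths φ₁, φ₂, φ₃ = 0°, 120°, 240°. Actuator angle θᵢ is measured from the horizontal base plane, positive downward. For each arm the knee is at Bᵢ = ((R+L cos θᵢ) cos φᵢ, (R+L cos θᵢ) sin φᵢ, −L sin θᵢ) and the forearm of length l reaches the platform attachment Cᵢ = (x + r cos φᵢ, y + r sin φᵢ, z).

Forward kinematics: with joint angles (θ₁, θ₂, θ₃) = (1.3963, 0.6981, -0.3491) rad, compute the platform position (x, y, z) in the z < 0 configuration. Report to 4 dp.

arm 1 at φ=0.0°: e+L cos θ1 = 0.1374;  O1 = (0.1374, 0.0000, -0.0985)
arm 2 at φ=120.0°: e+L cos θ2 = 0.1966;  O2 = (-0.0983, 0.1703, -0.0643)
arm 3 at φ=240.0°: e+L cos θ3 = 0.2140;  O3 = (-0.1070, -0.1853, 0.0342)
subtract pairs → two planes through P
plane₁₂: -0.4713x+0.3405y+0.0684z = 0.0142
Cramer: x(z) = -0.0338+0.3393z;  y(z) = -0.0050+0.2687z
quadratic in z: (1.1873)z²+(0.0781)z+(-0.1635)=0, √Δ=0.8846 → z ∈ {-0.4054, 0.3396}; z = -0.4054 (taking z<0)
x = -0.1713, y = -0.1140

(-0.1713, -0.1140, -0.4054)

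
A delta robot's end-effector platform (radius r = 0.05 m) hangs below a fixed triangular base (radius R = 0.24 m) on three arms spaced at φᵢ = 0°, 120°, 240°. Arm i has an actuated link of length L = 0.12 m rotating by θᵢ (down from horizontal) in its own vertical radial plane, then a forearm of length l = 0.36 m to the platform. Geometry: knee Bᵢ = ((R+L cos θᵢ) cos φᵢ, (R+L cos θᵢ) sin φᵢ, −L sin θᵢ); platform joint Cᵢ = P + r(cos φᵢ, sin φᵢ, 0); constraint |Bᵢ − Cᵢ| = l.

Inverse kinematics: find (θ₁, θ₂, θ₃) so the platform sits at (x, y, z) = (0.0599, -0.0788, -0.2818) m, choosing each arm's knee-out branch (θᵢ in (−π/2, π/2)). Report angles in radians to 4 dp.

arm 1 (φ=0.0°): x'=0.0599, y'=-0.0788
  e−x'=0.1301;  (l²−L²−(e−x')²−y'²−z²)/2L = 0.0527
  √(A²+B²)=0.3104;  θ1 = -1.1383+1.4001 ≈ 0.2618
arm 2 (φ=120.0°): x'=-0.0982, y'=-0.0125
  e−x'=0.2882;  (l²−L²−(e−x')²−y'²−z²)/2L = -0.1976
  θ2 = atan2(B,A) + arccos(C/0.4031) = 1.3089
φ3=240.0° → target in arm frame (0.0383, 0.0913)
  e−x'=0.1517;  (l²−L²−(e−x')²−y'²−z²)/2L = 0.0185
  √(A²+B²)=0.3200;  θ3 = -1.0769+1.5129 ≈ 0.4360

θ₁ = 0.2618, θ₂ = 1.3089, θ₃ = 0.4360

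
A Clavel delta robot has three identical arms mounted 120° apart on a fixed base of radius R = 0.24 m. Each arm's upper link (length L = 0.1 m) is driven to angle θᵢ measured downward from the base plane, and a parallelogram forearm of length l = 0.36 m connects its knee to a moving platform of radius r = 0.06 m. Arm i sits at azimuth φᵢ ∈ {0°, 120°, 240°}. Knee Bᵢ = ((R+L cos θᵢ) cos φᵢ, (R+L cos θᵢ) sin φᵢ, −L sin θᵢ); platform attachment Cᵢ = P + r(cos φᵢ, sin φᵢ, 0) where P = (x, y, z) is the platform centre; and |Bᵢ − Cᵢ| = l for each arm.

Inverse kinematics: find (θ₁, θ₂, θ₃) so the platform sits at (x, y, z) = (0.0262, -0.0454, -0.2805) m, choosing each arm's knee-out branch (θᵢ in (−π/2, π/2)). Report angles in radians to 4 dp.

arm 1 (φ=0.0°): x'=0.0262, y'=-0.0454
  A cos θ + B sin θ = C:  0.1538·cos θ + -0.2805·sin θ = 0.0760
  θ1 = atan2(B,A) + arccos(C/0.3199) = 0.2616
arm 2 (φ=120.0°): x'=-0.0524, y'=0.0000
  e−x'=0.2324;  (l²−L²−(e−x')²−y'²−z²)/2L = -0.0655
  θ2 = atan2(B,A) + arccos(C/0.3643) = 0.8727
rotate P by −φ3: (0.0262, 0.0454, -0.2805)
  A=0.1538, B=-0.2805, C=(l²−L²−A²−y'²−z²)/(2L)=0.0761
  γ=atan2(-0.2805,0.1538)=-1.0693;  ψ=arccos(0.2377)=1.3308;  θ3=γ+ψ≈0.2614

θ₁ = 0.2616, θ₂ = 0.8727, θ₃ = 0.2614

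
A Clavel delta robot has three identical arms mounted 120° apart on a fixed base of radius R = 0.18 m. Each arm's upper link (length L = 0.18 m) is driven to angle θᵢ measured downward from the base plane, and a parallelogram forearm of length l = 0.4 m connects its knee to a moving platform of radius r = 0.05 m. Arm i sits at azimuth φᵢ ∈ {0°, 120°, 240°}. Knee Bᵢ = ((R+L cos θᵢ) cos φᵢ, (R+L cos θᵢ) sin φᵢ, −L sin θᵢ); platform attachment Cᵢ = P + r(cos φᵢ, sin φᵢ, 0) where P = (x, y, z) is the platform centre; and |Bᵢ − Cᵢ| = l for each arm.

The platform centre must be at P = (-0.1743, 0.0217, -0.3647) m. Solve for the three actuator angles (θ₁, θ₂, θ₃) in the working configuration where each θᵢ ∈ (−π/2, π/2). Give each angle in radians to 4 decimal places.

arm 1 (φ=0.0°): x'=-0.1743, y'=0.0217
  A=0.3043, B=-0.3647, C=(l²−L²−A²−y'²−z²)/(2L)=-0.2735
  θ1 = atan2(B,A) + arccos(C/0.4750) = 1.3091
φ2=120.0° → target in arm frame (0.1059, 0.1401)
  e−x'=0.0241;  (l²−L²−(e−x')²−y'²−z²)/2L = -0.0711
  θ2 = atan2(B,A) + arccos(C/0.3655) = 0.2618
φ3=240.0° → target in arm frame (0.0684, -0.1618)
  A=0.0616, B=-0.3647, C=(l²−L²−A²−y'²−z²)/(2L)=-0.0983
  γ=atan2(-0.3647,0.0616)=-1.4034;  ψ=arccos(-0.2657)=1.8398;  θ3=γ+ψ≈0.4364

θ₁ = 1.3091, θ₂ = 0.2618, θ₃ = 0.4364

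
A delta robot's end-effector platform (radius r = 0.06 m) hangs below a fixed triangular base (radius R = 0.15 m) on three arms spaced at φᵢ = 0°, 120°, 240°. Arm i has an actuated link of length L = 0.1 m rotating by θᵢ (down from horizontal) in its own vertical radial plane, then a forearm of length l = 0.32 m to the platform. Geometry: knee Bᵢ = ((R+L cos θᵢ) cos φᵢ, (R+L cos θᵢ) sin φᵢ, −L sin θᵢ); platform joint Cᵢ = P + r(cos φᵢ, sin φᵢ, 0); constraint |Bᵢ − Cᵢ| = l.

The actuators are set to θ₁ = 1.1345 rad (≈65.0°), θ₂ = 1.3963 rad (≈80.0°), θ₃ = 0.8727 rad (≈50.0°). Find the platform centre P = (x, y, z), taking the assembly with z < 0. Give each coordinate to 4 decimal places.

arm 1 at φ=0.0°: e+L cos θ1 = 0.1323;  S1 = (0.1323, 0.0000, -0.0906)
arm 2 at φ=120.0°: e+L cos θ2 = 0.1074;  S2 = (-0.0537, 0.0930, -0.0985)
S3 = (0.1543·cos240.0°, 0.1543·sin240.0°, -0.0766) = (-0.0771, -0.1336, -0.0766)
subtract pairs → two planes through P
linear system: -0.3719x+0.1860y = -0.0045−-0.0157z; -0.4188x+-0.2672y = 0.0040−0.0281z
Cramer: x(z) = 0.0026+0.0058z;  y(z) = -0.0189+0.0959z
quadratic in z: (1.0092)z²+(0.1761)z+(-0.0770)=0, √Δ=0.5848 → z ∈ {-0.3770, 0.2024}; z = -0.3770 (taking z<0)
x = 0.0004, y = -0.0551

(0.0004, -0.0551, -0.3770)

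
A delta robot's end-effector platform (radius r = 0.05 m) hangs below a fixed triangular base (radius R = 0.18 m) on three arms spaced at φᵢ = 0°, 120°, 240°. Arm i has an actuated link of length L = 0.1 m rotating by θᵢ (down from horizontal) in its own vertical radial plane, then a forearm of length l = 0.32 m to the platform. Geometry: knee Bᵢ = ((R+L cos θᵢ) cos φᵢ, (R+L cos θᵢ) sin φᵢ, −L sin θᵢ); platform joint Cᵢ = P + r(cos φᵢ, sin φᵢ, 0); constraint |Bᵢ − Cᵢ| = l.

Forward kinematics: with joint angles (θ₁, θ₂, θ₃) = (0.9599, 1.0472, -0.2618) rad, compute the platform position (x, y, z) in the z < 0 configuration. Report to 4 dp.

(-0.0488, -0.1011, -0.2728)

S1 = (0.1874·cos0.0°, 0.1874·sin0.0°, -0.0819) = (0.1874, 0.0000, -0.0819)
arm 2 at φ=120.0°: e+L cos θ2 = 0.1800;  S2 = (-0.0900, 0.1559, -0.0866)
φ3=240.0°: virtual centre (-0.1133, -0.1962, 0.0259), radius l
eliminate P² terms by subtracting sphere 1 from 2 and 3
linear system: -0.5547x+0.3118y = -0.0019−-0.0094z; -0.6013x+-0.3925y = 0.0102−0.2156z
det = 0.4052;  x = -0.0060+0.1568z,  y = -0.0168+0.3091z
sphere 1 gives Az²+Bz+C=0 with A=1.1201, B=0.0928, C=-0.0580;  B²−4AC=0.2686;  roots -0.2728, 0.1899;  negative root z = -0.2728
x = -0.0488, y = -0.1011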